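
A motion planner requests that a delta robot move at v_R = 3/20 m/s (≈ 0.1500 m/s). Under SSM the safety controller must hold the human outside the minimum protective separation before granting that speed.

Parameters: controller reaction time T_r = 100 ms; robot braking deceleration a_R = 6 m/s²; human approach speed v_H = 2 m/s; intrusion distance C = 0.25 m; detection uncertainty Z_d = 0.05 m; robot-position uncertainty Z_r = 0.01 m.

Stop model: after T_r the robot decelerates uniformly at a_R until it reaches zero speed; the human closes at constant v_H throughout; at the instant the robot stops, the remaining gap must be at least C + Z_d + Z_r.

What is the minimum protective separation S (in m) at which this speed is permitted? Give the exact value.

S_min = 923/1600 m = 0.5769 m

braking lasts T_s = (3/20)/6 = 0.0250 s
reaction-phase robot travel = 0.1500·0.1000 = 0.0150 m
braking distance = 0.1500²/(2·6.0000) = 0.0019 m
person approaches 2.0000·(0.1000+0.0250) = 0.2500 m
margins: 0.2500+0.0500+0.0100 = 0.3100 m
S_min ≈ 0.0150+0.0019+0.2500+0.3100  ⇒  S_min = 923/1600 m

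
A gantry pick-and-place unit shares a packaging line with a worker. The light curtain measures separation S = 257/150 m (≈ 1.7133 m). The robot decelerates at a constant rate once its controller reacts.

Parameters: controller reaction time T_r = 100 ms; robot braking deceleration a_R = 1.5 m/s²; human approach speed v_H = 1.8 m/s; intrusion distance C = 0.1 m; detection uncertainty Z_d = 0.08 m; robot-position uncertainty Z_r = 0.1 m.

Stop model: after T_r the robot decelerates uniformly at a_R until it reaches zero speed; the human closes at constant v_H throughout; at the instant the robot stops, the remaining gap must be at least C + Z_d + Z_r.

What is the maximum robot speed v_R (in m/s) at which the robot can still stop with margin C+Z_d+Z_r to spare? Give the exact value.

v_R_max = 4/5 m/s = 0.8000 m/s

at the boundary: (1/3)·v² + (13/10)·v + (-94/75) = 0
  disc = (13/10)² − 4·(1/3)·(-94/75) = 121/36 ; √disc = 11/6
  v_R = (−(13/10) + 11/6) / (2·(1/3)) = 4/5 m/s
check:
stop time T_s = (4/5)/(3/2) = 0.5333 s
reaction-phase robot travel = 0.8000·0.1000 = 0.0800 m
braking distance = 0.8000²/(2·1.5000) = 0.2133 m
human closes 1.8000·0.6333 = 1.1400 m
C+Z_d+Z_r = 0.1000+0.0800+0.1000 = 0.2800 m
sum ≈ 0.0800+0.2133+1.1400+0.2800 ≈ 1.7133 m = S ✓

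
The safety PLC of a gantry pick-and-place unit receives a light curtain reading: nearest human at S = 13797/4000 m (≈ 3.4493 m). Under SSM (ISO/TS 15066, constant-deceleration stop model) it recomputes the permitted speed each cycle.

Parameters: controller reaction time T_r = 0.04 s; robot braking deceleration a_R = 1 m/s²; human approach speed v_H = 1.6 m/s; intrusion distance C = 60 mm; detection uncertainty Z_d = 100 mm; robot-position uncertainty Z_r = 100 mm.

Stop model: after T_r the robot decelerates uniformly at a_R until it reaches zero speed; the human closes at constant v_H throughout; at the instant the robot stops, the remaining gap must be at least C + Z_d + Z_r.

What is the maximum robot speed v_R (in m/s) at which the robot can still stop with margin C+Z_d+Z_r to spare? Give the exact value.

at the boundary: (1/2)·v² + (41/25)·v + (-12501/4000) = 0
  disc = (41/25)² − 4·(1/2)·(-12501/4000) = 89401/10000 ; √disc = 299/100
  v_R = (−(41/25) + 299/100) / (2·(1/2)) = 27/20 m/s
check:
T_s = v_R/a_R = (27/20)/1 = 1.3500 s
robot in T_r: 1.3500·0.0400 = 0.0540 m
robot covers 1.3500·1.3500 − ½·1.0000·1.3500² = 0.9113 m while stopping
human over T_r+T_s: 1.6000·(0.0400+1.3500) = 2.2240 m
C+Z_d+Z_r = 0.0600+0.1000+0.1000 = 0.2600 m
sum ≈ 0.0540+0.9113+2.2240+0.2600 ≈ 3.4493 m = S ✓

v_R_max = 27/20 m/s = 1.3500 m/s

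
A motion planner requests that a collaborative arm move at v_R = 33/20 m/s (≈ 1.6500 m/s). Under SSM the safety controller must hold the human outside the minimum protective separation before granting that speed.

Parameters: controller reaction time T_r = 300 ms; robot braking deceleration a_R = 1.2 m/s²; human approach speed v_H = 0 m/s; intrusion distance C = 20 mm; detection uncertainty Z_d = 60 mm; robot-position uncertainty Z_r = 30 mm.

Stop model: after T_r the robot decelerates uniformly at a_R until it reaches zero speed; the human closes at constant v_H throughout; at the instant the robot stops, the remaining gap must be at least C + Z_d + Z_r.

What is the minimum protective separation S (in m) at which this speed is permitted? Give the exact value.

S_min = 2783/1600 m = 1.7394 m

T_s = v_R/a_R = (33/20)/(6/5) = 1.3750 s
robot in T_r: 1.6500·0.3000 = 0.4950 m
robot covers 1.6500·1.3750 − ½·1.2000·1.3750² = 1.1344 m while stopping
human over T_r+T_s: 0.0000·(0.3000+1.3750) = 0.0000 m
margins: 0.0200+0.0600+0.0300 = 0.1100 m
S_min ≈ 0.4950+1.1344+0.0000+0.1100  ⇒  S_min = 2783/1600 m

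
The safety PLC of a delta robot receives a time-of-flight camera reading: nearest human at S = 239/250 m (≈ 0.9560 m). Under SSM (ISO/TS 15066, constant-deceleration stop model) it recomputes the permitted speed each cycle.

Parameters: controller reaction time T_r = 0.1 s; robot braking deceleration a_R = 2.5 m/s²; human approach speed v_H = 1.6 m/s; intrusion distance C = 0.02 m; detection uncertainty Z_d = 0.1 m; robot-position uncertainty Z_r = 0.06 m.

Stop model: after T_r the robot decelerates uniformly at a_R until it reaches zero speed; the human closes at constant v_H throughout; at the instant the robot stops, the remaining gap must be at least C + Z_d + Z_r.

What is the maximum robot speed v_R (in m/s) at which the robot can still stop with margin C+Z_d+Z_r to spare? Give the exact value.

at the boundary: (1/5)·v² + (37/50)·v + (-77/125) = 0
  disc = (37/50)² − 4·(1/5)·(-77/125) = 2601/2500 ; √disc = 51/50
  v_R = (−(37/50) + 51/50) / (2·(1/5)) = 7/10 m/s
check:
T_s = v_R/a_R = (7/10)/(5/2) = 0.2800 s
reaction-phase robot travel = 0.7000·0.1000 = 0.0700 m
robot covers 0.7000·0.2800 − ½·2.5000·0.2800² = 0.0980 m while stopping
human closes 1.6000·0.3800 = 0.6080 m
residual clearance needed = 0.0200+0.1000+0.0600 = 0.1800 m
sum ≈ 0.0700+0.0980+0.6080+0.1800 ≈ 0.9560 m = S ✓

v_R_max = 7/10 m/s = 0.7000 m/s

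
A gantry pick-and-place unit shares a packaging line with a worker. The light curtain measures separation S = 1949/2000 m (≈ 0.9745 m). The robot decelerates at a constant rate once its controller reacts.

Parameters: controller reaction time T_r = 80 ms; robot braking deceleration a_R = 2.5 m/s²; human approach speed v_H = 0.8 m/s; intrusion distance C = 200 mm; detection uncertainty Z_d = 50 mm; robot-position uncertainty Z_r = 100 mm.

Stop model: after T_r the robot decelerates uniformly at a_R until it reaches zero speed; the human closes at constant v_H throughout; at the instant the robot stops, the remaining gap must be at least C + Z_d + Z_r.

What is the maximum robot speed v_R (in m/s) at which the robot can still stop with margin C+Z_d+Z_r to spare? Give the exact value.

v_R_max = 19/20 m/s = 0.9500 m/s

at the boundary: (1/5)·v² + (2/5)·v + (-1121/2000) = 0
  disc = (2/5)² − 4·(1/5)·(-1121/2000) = 1521/2500 ; √disc = 39/50
  v_R = (−(2/5) + 39/50) / (2·(1/5)) = 19/20 m/s
check:
T_s = v_R/a_R = (19/20)/(5/2) = 0.3800 s
reaction-phase robot travel = 0.9500·0.0800 = 0.0760 m
robot under decel: 0.9500²/(2·2.5000) = 0.1805 m
human over T_r+T_s: 0.8000·(0.0800+0.3800) = 0.3680 m
margins: 0.2000+0.0500+0.1000 = 0.3500 m
sum ≈ 0.0760+0.1805+0.3680+0.3500 ≈ 0.9745 m = S ✓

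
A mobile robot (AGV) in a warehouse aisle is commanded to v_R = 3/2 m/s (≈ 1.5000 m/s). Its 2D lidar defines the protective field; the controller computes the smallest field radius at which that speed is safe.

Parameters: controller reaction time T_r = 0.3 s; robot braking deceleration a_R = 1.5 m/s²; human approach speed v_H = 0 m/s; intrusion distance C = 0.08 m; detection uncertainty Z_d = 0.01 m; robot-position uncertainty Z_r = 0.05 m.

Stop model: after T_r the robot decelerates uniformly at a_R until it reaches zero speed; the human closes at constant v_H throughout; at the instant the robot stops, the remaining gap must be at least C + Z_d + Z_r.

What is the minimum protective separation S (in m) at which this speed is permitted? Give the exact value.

T_s = v_R/a_R = (3/2)/(3/2) = 1.0000 s
robot covers v_R·T_r = 1.5000·0.3000 = 0.4500 m before braking
robot under decel: 1.5000²/(2·1.5000) = 0.7500 m
person approaches 0.0000·(0.3000+1.0000) = 0.0000 m
C+Z_d+Z_r = 0.0800+0.0100+0.0500 = 0.1400 m
S_min ≈ 0.4500+0.7500+0.0000+0.1400  ⇒  S_min = 67/50 m

S_min = 67/50 m = 1.3400 m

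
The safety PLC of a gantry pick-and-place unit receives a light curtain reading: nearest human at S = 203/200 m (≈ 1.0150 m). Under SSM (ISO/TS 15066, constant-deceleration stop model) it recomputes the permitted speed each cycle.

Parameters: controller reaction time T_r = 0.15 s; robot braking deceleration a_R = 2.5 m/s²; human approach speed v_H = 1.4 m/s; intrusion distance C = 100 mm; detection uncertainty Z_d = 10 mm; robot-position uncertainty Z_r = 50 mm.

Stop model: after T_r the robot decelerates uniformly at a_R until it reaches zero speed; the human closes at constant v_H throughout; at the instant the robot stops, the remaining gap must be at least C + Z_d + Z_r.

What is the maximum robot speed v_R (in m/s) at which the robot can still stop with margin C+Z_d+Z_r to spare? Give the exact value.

collect terms ⇒ (1/5)·v_R² + (71/100)·v_R + (-129/200) = 0
  disc = (71/100)² − 4·(1/5)·(-129/200) = 10201/10000 ; √disc = 101/100
  v_R = (−(71/100) + 101/100) / (2·(1/5)) = 3/4 m/s
check:
stop time T_s = (3/4)/(5/2) = 0.3000 s
robot covers v_R·T_r = 0.7500·0.1500 = 0.1125 m before braking
robot covers 0.7500·0.3000 − ½·2.5000·0.3000² = 0.1125 m while stopping
person approaches 1.4000·(0.1500+0.3000) = 0.6300 m
residual clearance needed = 0.1000+0.0100+0.0500 = 0.1600 m
sum ≈ 0.1125+0.1125+0.6300+0.1600 ≈ 1.0150 m = S ✓

v_R_max = 3/4 m/s = 0.7500 m/s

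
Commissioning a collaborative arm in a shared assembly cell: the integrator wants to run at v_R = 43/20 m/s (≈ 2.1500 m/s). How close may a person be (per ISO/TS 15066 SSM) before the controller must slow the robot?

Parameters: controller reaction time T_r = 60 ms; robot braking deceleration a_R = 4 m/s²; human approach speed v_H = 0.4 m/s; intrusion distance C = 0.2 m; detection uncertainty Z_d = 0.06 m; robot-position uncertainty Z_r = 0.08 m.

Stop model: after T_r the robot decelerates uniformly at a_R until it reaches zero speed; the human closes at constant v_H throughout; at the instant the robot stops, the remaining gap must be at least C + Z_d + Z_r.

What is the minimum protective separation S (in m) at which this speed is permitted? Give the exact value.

S_min = 20573/16000 m = 1.2858 m

T_s = v_R/a_R = (43/20)/4 = 0.5375 s
robot covers v_R·T_r = 2.1500·0.0600 = 0.1290 m before braking
robot under decel: 2.1500²/(2·4.0000) = 0.5778 m
human over T_r+T_s: 0.4000·(0.0600+0.5375) = 0.2390 m
residual clearance needed = 0.2000+0.0600+0.0800 = 0.3400 m
S_min ≈ 0.1290+0.5778+0.2390+0.3400  ⇒  S_min = 20573/16000 m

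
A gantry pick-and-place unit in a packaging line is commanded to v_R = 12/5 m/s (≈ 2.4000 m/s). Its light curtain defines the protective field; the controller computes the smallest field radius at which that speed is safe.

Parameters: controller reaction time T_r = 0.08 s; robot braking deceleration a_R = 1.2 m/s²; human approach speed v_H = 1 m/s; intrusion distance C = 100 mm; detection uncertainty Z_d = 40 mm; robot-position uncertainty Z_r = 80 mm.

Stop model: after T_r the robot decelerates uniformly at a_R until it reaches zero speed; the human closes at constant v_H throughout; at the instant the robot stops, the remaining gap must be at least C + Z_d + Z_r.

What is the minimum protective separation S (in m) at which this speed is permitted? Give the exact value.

T_s = v_R/a_R = (12/5)/(6/5) = 2.0000 s
reaction-phase robot travel = 2.4000·0.0800 = 0.1920 m
robot under decel: 2.4000²/(2·1.2000) = 2.4000 m
person approaches 1.0000·(0.0800+2.0000) = 2.0800 m
margins: 0.1000+0.0400+0.0800 = 0.2200 m
S_min ≈ 0.1920+2.4000+2.0800+0.2200  ⇒  S_min = 1223/250 m

S_min = 1223/250 m = 4.8920 m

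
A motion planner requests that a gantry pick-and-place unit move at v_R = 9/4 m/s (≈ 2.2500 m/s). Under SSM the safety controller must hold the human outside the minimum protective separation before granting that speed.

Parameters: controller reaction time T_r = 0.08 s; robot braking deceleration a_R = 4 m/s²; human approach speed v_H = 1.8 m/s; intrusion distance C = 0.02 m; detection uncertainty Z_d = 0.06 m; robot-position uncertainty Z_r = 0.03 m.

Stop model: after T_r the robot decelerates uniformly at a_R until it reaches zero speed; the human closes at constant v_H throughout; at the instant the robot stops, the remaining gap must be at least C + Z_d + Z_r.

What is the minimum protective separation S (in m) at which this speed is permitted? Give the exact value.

S_min = 33269/16000 m = 2.0793 m

braking lasts T_s = (9/4)/4 = 0.5625 s
reaction-phase robot travel = 2.2500·0.0800 = 0.1800 m
robot covers 2.2500·0.5625 − ½·4.0000·0.5625² = 0.6328 m while stopping
human over T_r+T_s: 1.8000·(0.0800+0.5625) = 1.1565 m
margins: 0.0200+0.0600+0.0300 = 0.1100 m
S_min ≈ 0.1800+0.6328+1.1565+0.1100  ⇒  S_min = 33269/16000 m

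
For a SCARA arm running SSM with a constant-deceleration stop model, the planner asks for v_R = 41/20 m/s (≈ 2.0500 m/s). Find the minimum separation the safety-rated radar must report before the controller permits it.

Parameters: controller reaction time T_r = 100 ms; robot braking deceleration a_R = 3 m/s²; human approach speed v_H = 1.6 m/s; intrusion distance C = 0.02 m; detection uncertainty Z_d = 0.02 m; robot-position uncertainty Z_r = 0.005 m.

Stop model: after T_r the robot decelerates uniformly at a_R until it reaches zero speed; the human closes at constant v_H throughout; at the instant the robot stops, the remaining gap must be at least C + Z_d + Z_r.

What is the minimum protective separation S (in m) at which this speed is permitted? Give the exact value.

braking lasts T_s = (41/20)/3 = 0.6833 s
reaction-phase robot travel = 2.0500·0.1000 = 0.2050 m
robot under decel: 2.0500²/(2·3.0000) = 0.7004 m
person approaches 1.6000·(0.1000+0.6833) = 1.2533 m
margins: 0.0200+0.0200+0.0050 = 0.0450 m
S_min ≈ 0.2050+0.7004+1.2533+0.0450  ⇒  S_min = 1763/800 m

S_min = 1763/800 m = 2.2037 m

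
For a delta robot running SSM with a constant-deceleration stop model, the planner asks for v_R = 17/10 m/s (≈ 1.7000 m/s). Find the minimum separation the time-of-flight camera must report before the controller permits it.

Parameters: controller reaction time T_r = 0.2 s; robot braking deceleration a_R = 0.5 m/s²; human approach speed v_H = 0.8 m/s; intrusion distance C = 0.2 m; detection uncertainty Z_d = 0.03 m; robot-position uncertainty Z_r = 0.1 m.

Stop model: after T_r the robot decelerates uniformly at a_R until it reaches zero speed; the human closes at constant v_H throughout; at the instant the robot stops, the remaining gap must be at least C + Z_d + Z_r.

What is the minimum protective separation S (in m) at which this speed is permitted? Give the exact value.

S_min = 161/25 m = 6.4400 m

stop time T_s = (17/10)/(1/2) = 3.4000 s
robot covers v_R·T_r = 1.7000·0.2000 = 0.3400 m before braking
robot under decel: 1.7000²/(2·0.5000) = 2.8900 m
human over T_r+T_s: 0.8000·(0.2000+3.4000) = 2.8800 m
C+Z_d+Z_r = 0.2000+0.0300+0.1000 = 0.3300 m
S_min ≈ 0.3400+2.8900+2.8800+0.3300  ⇒  S_min = 161/25 m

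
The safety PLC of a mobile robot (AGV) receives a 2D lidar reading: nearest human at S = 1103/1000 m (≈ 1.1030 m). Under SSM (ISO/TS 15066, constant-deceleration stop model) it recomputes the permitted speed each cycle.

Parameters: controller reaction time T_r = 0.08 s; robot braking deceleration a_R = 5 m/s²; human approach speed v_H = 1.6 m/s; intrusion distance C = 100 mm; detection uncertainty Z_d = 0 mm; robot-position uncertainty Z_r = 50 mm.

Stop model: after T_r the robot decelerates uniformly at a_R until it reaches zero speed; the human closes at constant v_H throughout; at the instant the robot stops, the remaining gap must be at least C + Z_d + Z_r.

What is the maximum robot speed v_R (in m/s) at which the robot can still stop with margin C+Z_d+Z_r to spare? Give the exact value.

collect terms ⇒ (1/10)·v_R² + (2/5)·v_R + (-33/40) = 0
  disc = (2/5)² − 4·(1/10)·(-33/40) = 49/100 ; √disc = 7/10
  v_R = (−(2/5) + 7/10) / (2·(1/10)) = 3/2 m/s
check:
T_s = v_R/a_R = (3/2)/5 = 0.3000 s
reaction-phase robot travel = 1.5000·0.0800 = 0.1200 m
robot under decel: 1.5000²/(2·5.0000) = 0.2250 m
human closes 1.6000·0.3800 = 0.6080 m
residual clearance needed = 0.1000+0.0000+0.0500 = 0.1500 m
sum ≈ 0.1200+0.2250+0.6080+0.1500 ≈ 1.1030 m = S ✓

v_R_max = 3/2 m/s = 1.5000 m/s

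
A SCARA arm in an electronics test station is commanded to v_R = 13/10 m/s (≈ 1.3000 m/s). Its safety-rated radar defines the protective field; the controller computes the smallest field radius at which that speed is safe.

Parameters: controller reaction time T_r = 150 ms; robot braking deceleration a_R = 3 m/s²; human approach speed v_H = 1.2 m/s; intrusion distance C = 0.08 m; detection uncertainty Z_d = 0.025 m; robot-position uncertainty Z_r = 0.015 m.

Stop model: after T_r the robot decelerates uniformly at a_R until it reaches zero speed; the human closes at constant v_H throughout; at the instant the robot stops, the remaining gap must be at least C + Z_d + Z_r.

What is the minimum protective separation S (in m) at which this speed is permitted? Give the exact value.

stop time T_s = (13/10)/3 = 0.4333 s
robot in T_r: 1.3000·0.1500 = 0.1950 m
braking distance = 1.3000²/(2·3.0000) = 0.2817 m
person approaches 1.2000·(0.1500+0.4333) = 0.7000 m
C+Z_d+Z_r = 0.0800+0.0250+0.0150 = 0.1200 m
S_min ≈ 0.1950+0.2817+0.7000+0.1200  ⇒  S_min = 389/300 m

S_min = 389/300 m = 1.2967 m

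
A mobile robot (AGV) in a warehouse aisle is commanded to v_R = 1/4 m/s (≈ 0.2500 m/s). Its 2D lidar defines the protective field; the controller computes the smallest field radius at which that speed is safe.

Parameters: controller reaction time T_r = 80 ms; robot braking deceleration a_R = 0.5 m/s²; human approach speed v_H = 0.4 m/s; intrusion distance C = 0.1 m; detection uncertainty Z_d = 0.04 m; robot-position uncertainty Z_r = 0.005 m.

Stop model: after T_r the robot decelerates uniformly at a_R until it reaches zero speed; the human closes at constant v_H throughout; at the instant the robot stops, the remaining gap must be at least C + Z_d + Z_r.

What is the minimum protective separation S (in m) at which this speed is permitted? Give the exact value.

stop time T_s = (1/4)/(1/2) = 0.5000 s
reaction-phase robot travel = 0.2500·0.0800 = 0.0200 m
braking distance = 0.2500²/(2·0.5000) = 0.0625 m
human over T_r+T_s: 0.4000·(0.0800+0.5000) = 0.2320 m
C+Z_d+Z_r = 0.1000+0.0400+0.0050 = 0.1450 m
S_min ≈ 0.0200+0.0625+0.2320+0.1450  ⇒  S_min = 919/2000 m

S_min = 919/2000 m = 0.4595 m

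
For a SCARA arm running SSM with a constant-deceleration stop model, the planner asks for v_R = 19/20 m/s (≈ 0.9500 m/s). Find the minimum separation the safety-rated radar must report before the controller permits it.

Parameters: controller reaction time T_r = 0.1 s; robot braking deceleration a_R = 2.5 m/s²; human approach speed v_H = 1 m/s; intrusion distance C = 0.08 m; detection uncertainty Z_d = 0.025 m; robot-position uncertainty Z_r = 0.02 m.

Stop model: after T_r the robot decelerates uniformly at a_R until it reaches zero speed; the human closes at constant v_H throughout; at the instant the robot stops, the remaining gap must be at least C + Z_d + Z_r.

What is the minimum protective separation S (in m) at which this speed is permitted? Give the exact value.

S_min = 1761/2000 m = 0.8805 m

stop time T_s = (19/20)/(5/2) = 0.3800 s
robot in T_r: 0.9500·0.1000 = 0.0950 m
braking distance = 0.9500²/(2·2.5000) = 0.1805 m
person approaches 1.0000·(0.1000+0.3800) = 0.4800 m
residual clearance needed = 0.0800+0.0250+0.0200 = 0.1250 m
S_min ≈ 0.0950+0.1805+0.4800+0.1250  ⇒  S_min = 1761/2000 m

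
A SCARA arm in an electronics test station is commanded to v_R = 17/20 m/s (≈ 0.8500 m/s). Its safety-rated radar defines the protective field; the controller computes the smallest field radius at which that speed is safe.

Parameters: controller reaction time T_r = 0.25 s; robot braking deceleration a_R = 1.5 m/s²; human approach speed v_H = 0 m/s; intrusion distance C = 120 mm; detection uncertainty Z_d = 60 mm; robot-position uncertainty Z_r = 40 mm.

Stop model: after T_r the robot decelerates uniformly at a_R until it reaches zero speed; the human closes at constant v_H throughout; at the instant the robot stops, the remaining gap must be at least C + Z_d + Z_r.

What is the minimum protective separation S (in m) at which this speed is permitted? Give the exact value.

braking lasts T_s = (17/20)/(3/2) = 0.5667 s
robot covers v_R·T_r = 0.8500·0.2500 = 0.2125 m before braking
robot covers 0.8500·0.5667 − ½·1.5000·0.5667² = 0.2408 m while stopping
human over T_r+T_s: 0.0000·(0.2500+0.5667) = 0.0000 m
residual clearance needed = 0.1200+0.0600+0.0400 = 0.2200 m
S_min ≈ 0.2125+0.2408+0.0000+0.2200  ⇒  S_min = 101/150 m

S_min = 101/150 m = 0.6733 m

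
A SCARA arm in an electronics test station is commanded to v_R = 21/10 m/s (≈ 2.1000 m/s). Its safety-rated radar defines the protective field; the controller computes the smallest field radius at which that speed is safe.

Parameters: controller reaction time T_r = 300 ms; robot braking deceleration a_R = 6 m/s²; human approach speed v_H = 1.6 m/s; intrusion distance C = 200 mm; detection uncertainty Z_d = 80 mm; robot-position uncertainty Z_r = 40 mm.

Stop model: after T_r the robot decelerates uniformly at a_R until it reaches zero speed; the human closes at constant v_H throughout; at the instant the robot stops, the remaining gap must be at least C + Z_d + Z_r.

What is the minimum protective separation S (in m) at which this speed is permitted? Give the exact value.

stop time T_s = (21/10)/6 = 0.3500 s
robot in T_r: 2.1000·0.3000 = 0.6300 m
braking distance = 2.1000²/(2·6.0000) = 0.3675 m
human over T_r+T_s: 1.6000·(0.3000+0.3500) = 1.0400 m
residual clearance needed = 0.2000+0.0800+0.0400 = 0.3200 m
S_min ≈ 0.6300+0.3675+1.0400+0.3200  ⇒  S_min = 943/400 m

S_min = 943/400 m = 2.3575 m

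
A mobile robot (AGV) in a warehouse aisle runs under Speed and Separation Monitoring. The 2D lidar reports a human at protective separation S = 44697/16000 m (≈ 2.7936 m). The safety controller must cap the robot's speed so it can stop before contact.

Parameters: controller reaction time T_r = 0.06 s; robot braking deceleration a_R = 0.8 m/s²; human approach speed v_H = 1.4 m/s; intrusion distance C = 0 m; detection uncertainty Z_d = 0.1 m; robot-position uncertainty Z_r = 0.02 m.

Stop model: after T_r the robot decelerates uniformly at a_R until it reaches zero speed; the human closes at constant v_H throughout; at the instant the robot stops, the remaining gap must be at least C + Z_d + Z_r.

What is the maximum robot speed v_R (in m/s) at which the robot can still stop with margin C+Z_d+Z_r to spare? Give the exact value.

collect terms ⇒ (5/8)·v_R² + (181/100)·v_R + (-41433/16000) = 0
  disc = (181/100)² − 4·(5/8)·(-41433/16000) = 1560001/160000 ; √disc = 1249/400
  v_R = (−(181/100) + 1249/400) / (2·(5/8)) = 21/20 m/s
check:
stop time T_s = (21/20)/(4/5) = 1.3125 s
robot in T_r: 1.0500·0.0600 = 0.0630 m
robot covers 1.0500·1.3125 − ½·0.8000·1.3125² = 0.6891 m while stopping
person approaches 1.4000·(0.0600+1.3125) = 1.9215 m
residual clearance needed = 0.0000+0.1000+0.0200 = 0.1200 m
sum ≈ 0.0630+0.6891+1.9215+0.1200 ≈ 2.7936 m = S ✓

v_R_max = 21/20 m/s = 1.0500 m/s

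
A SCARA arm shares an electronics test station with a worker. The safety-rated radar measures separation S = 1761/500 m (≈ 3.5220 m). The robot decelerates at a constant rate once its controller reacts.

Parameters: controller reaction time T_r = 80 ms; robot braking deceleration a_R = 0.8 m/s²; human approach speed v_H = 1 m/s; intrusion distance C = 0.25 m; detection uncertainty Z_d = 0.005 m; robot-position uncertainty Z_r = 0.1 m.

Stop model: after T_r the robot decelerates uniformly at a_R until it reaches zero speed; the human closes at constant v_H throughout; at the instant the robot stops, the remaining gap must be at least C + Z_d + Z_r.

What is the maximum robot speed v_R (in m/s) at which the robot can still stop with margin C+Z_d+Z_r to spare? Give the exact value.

v_R_max = 7/5 m/s = 1.4000 m/s

quadratic (5/8)·v² + (133/100)·v + (-3087/1000) = 0
  disc = (133/100)² − 4·(5/8)·(-3087/1000) = 5929/625 ; √disc = 77/25
  v_R = (−(133/100) + 77/25) / (2·(5/8)) = 7/5 m/s
check:
stop time T_s = (7/5)/(4/5) = 1.7500 s
robot in T_r: 1.4000·0.0800 = 0.1120 m
robot covers 1.4000·1.7500 − ½·0.8000·1.7500² = 1.2250 m while stopping
human closes 1.0000·1.8300 = 1.8300 m
margins: 0.2500+0.0050+0.1000 = 0.3550 m
sum ≈ 0.1120+1.2250+1.8300+0.3550 ≈ 3.5220 m = S ✓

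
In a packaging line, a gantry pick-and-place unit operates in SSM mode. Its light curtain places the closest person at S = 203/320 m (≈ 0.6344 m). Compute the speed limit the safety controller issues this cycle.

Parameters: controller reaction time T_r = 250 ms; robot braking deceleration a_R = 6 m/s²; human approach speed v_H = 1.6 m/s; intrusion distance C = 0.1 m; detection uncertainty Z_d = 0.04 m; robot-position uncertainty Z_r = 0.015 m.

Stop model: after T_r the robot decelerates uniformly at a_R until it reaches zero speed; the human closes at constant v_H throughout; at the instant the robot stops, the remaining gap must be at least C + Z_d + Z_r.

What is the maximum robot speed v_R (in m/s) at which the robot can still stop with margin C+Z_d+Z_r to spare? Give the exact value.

v_R_max = 3/20 m/s = 0.1500 m/s

quadratic (1/12)·v² + (31/60)·v + (-127/1600) = 0
  disc = (31/60)² − 4·(1/12)·(-127/1600) = 169/576 ; √disc = 13/24
  v_R = (−(31/60) + 13/24) / (2·(1/12)) = 3/20 m/s
check:
braking lasts T_s = (3/20)/6 = 0.0250 s
robot covers v_R·T_r = 0.1500·0.2500 = 0.0375 m before braking
braking distance = 0.1500²/(2·6.0000) = 0.0019 m
human closes 1.6000·0.2750 = 0.4400 m
margins: 0.1000+0.0400+0.0150 = 0.1550 m
sum ≈ 0.0375+0.0019+0.4400+0.1550 ≈ 0.6344 m = S ✓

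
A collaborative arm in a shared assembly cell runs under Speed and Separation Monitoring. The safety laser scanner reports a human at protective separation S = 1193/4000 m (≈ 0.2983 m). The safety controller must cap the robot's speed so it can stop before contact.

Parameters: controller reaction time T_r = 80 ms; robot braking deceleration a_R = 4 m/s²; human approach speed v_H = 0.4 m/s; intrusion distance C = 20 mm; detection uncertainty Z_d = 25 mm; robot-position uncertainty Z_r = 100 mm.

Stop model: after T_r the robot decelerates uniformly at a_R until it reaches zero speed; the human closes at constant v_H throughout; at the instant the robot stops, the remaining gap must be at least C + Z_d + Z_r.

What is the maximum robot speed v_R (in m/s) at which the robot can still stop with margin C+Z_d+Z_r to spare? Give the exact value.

v_R_max = 1/2 m/s = 0.5000 m/s

collect terms ⇒ (1/8)·v_R² + (9/50)·v_R + (-97/800) = 0
  disc = (9/50)² − 4·(1/8)·(-97/800) = 3721/40000 ; √disc = 61/200
  v_R = (−(9/50) + 61/200) / (2·(1/8)) = 1/2 m/s
check:
T_s = v_R/a_R = (1/2)/4 = 0.1250 s
robot in T_r: 0.5000·0.0800 = 0.0400 m
robot covers 0.5000·0.1250 − ½·4.0000·0.1250² = 0.0312 m while stopping
human over T_r+T_s: 0.4000·(0.0800+0.1250) = 0.0820 m
residual clearance needed = 0.0200+0.0250+0.1000 = 0.1450 m
sum ≈ 0.0400+0.0312+0.0820+0.1450 ≈ 0.2983 m = S ✓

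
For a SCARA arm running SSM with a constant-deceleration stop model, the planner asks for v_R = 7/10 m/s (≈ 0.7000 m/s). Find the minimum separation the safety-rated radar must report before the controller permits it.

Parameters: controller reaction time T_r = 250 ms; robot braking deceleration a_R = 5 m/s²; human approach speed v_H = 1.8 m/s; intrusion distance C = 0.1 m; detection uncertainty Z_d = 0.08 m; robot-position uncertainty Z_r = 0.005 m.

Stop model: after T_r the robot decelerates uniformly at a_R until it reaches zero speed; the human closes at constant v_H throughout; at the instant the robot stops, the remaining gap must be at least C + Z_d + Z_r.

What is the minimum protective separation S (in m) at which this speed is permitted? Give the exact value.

braking lasts T_s = (7/10)/5 = 0.1400 s
robot in T_r: 0.7000·0.2500 = 0.1750 m
robot under decel: 0.7000²/(2·5.0000) = 0.0490 m
human over T_r+T_s: 1.8000·(0.2500+0.1400) = 0.7020 m
C+Z_d+Z_r = 0.1000+0.0800+0.0050 = 0.1850 m
S_min ≈ 0.1750+0.0490+0.7020+0.1850  ⇒  S_min = 1111/1000 m

S_min = 1111/1000 m = 1.1110 m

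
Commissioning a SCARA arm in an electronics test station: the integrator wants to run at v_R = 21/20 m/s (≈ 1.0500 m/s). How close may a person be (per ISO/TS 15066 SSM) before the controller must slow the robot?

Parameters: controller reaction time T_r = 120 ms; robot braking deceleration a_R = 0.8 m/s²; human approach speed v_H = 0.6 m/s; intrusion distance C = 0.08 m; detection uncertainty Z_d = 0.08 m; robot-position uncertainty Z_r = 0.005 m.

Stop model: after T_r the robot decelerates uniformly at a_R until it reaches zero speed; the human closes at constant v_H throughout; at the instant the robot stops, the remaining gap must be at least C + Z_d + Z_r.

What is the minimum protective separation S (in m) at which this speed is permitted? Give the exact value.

stop time T_s = (21/20)/(4/5) = 1.3125 s
robot in T_r: 1.0500·0.1200 = 0.1260 m
braking distance = 1.0500²/(2·0.8000) = 0.6891 m
person approaches 0.6000·(0.1200+1.3125) = 0.8595 m
margins: 0.0800+0.0800+0.0050 = 0.1650 m
S_min ≈ 0.1260+0.6891+0.8595+0.1650  ⇒  S_min = 29433/16000 m

S_min = 29433/16000 m = 1.8396 m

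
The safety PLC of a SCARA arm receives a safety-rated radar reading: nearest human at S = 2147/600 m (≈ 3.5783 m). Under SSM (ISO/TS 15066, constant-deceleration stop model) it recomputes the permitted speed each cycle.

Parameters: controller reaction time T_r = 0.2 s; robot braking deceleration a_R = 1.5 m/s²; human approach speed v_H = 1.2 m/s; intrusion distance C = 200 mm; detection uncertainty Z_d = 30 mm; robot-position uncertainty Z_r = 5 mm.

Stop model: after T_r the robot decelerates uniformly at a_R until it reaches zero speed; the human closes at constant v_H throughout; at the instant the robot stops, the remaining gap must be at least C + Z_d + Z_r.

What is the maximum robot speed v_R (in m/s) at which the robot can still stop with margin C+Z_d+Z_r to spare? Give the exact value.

v_R_max = 19/10 m/s = 1.9000 m/s

at the boundary: (1/3)·v² + (1)·v + (-931/300) = 0
  disc = (1)² − 4·(1/3)·(-931/300) = 1156/225 ; √disc = 34/15
  v_R = (−(1) + 34/15) / (2·(1/3)) = 19/10 m/s
check:
stop time T_s = (19/10)/(3/2) = 1.2667 s
robot in T_r: 1.9000·0.2000 = 0.3800 m
robot covers 1.9000·1.2667 − ½·1.5000·1.2667² = 1.2033 m while stopping
person approaches 1.2000·(0.2000+1.2667) = 1.7600 m
margins: 0.2000+0.0300+0.0050 = 0.2350 m
sum ≈ 0.3800+1.2033+1.7600+0.2350 ≈ 3.5783 m = S ✓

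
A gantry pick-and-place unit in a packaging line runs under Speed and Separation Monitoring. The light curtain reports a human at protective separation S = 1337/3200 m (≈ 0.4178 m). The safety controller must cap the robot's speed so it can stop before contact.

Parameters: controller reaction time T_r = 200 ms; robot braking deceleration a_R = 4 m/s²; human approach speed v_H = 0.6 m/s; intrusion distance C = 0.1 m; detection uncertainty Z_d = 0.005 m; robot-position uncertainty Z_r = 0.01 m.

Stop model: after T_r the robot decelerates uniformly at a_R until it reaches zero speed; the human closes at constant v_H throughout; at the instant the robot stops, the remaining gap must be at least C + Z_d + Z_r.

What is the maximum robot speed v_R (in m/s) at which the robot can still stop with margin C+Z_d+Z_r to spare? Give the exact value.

v_R_max = 9/20 m/s = 0.4500 m/s

at the boundary: (1/8)·v² + (7/20)·v + (-117/640) = 0
  disc = (7/20)² − 4·(1/8)·(-117/640) = 1369/6400 ; √disc = 37/80
  v_R = (−(7/20) + 37/80) / (2·(1/8)) = 9/20 m/s
check:
T_s = v_R/a_R = (9/20)/4 = 0.1125 s
robot in T_r: 0.4500·0.2000 = 0.0900 m
robot under decel: 0.4500²/(2·4.0000) = 0.0253 m
human closes 0.6000·0.3125 = 0.1875 m
C+Z_d+Z_r = 0.1000+0.0050+0.0100 = 0.1150 m
sum ≈ 0.0900+0.0253+0.1875+0.1150 ≈ 0.4178 m = S ✓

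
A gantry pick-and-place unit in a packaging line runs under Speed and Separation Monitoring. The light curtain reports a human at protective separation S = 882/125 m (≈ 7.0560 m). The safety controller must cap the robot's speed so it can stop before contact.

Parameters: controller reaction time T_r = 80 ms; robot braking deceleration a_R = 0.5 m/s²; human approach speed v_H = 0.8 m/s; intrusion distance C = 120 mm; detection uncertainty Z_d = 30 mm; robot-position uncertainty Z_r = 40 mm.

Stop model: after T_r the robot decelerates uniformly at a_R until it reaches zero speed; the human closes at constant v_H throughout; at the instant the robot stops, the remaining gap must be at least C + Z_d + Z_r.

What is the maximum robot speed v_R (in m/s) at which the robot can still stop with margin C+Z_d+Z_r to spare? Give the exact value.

v_R_max = 19/10 m/s = 1.9000 m/s

at the boundary: (1)·v² + (42/25)·v + (-3401/500) = 0
  disc = (42/25)² − 4·(1)·(-3401/500) = 18769/625 ; √disc = 137/25
  v_R = (−(42/25) + 137/25) / (2·(1)) = 19/10 m/s
check:
stop time T_s = (19/10)/(1/2) = 3.8000 s
robot in T_r: 1.9000·0.0800 = 0.1520 m
robot covers 1.9000·3.8000 − ½·0.5000·3.8000² = 3.6100 m while stopping
human closes 0.8000·3.8800 = 3.1040 m
margins: 0.1200+0.0300+0.0400 = 0.1900 m
sum ≈ 0.1520+3.6100+3.1040+0.1900 ≈ 7.0560 m = S ✓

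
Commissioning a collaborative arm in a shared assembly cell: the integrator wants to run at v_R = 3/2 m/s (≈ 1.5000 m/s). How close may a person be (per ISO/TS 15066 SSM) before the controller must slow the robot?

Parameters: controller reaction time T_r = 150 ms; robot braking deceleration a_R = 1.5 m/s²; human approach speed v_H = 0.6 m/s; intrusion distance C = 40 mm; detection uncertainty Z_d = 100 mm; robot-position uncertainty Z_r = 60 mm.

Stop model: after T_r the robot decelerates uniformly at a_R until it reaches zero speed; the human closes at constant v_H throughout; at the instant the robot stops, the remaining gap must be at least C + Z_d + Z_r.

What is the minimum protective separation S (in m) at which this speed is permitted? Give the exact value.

stop time T_s = (3/2)/(3/2) = 1.0000 s
robot in T_r: 1.5000·0.1500 = 0.2250 m
robot under decel: 1.5000²/(2·1.5000) = 0.7500 m
person approaches 0.6000·(0.1500+1.0000) = 0.6900 m
residual clearance needed = 0.0400+0.1000+0.0600 = 0.2000 m
S_min ≈ 0.2250+0.7500+0.6900+0.2000  ⇒  S_min = 373/200 m

S_min = 373/200 m = 1.8650 m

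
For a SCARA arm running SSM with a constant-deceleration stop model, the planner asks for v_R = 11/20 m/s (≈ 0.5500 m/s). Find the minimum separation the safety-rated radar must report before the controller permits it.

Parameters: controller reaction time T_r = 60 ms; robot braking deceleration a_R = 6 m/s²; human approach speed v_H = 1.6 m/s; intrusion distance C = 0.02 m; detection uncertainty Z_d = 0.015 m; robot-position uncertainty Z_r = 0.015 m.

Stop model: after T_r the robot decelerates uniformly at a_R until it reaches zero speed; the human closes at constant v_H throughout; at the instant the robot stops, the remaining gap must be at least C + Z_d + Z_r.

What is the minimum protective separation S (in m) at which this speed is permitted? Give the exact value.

braking lasts T_s = (11/20)/6 = 0.0917 s
robot covers v_R·T_r = 0.5500·0.0600 = 0.0330 m before braking
robot under decel: 0.5500²/(2·6.0000) = 0.0252 m
human over T_r+T_s: 1.6000·(0.0600+0.0917) = 0.2427 m
margins: 0.0200+0.0150+0.0150 = 0.0500 m
S_min ≈ 0.0330+0.0252+0.2427+0.0500  ⇒  S_min = 2807/8000 m

S_min = 2807/8000 m = 0.3509 m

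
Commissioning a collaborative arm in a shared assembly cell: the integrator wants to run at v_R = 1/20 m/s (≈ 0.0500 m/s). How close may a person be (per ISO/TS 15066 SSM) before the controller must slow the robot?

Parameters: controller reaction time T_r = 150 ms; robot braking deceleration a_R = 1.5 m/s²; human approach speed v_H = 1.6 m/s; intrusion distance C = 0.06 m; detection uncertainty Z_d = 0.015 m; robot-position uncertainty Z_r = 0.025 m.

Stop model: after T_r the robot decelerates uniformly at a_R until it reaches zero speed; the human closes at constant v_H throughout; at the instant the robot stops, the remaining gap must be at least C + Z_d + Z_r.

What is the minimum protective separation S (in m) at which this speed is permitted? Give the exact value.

stop time T_s = (1/20)/(3/2) = 0.0333 s
robot in T_r: 0.0500·0.1500 = 0.0075 m
braking distance = 0.0500²/(2·1.5000) = 0.0008 m
person approaches 1.6000·(0.1500+0.0333) = 0.2933 m
margins: 0.0600+0.0150+0.0250 = 0.1000 m
S_min ≈ 0.0075+0.0008+0.2933+0.1000  ⇒  S_min = 241/600 m

S_min = 241/600 m = 0.4017 m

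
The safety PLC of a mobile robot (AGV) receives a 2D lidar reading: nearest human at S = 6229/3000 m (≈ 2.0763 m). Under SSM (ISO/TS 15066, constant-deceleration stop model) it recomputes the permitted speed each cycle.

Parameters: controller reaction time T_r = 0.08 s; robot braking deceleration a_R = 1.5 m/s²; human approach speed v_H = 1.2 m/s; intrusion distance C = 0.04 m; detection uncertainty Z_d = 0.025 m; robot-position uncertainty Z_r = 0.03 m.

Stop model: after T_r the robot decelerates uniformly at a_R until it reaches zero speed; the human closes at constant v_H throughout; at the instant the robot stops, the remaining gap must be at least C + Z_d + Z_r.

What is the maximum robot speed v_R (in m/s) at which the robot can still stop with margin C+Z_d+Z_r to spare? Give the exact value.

at the boundary: (1/3)·v² + (22/25)·v + (-707/375) = 0
  disc = (22/25)² − 4·(1/3)·(-707/375) = 18496/5625 ; √disc = 136/75
  v_R = (−(22/25) + 136/75) / (2·(1/3)) = 7/5 m/s
check:
stop time T_s = (7/5)/(3/2) = 0.9333 s
robot in T_r: 1.4000·0.0800 = 0.1120 m
robot under decel: 1.4000²/(2·1.5000) = 0.6533 m
person approaches 1.2000·(0.0800+0.9333) = 1.2160 m
margins: 0.0400+0.0250+0.0300 = 0.0950 m
sum ≈ 0.1120+0.6533+1.2160+0.0950 ≈ 2.0763 m = S ✓

v_R_max = 7/5 m/s = 1.4000 m/s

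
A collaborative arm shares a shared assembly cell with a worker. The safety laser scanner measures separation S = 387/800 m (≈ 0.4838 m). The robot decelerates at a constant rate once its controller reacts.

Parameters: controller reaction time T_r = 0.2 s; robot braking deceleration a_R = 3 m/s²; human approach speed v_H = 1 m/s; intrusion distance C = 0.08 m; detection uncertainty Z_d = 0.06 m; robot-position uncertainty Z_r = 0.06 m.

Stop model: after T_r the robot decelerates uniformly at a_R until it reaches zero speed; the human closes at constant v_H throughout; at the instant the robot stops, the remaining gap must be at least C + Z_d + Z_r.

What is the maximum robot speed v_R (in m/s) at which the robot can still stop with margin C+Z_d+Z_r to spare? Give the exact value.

collect terms ⇒ (1/6)·v_R² + (8/15)·v_R + (-67/800) = 0
  disc = (8/15)² − 4·(1/6)·(-67/800) = 49/144 ; √disc = 7/12
  v_R = (−(8/15) + 7/12) / (2·(1/6)) = 3/20 m/s
check:
braking lasts T_s = (3/20)/3 = 0.0500 s
reaction-phase robot travel = 0.1500·0.2000 = 0.0300 m
robot covers 0.1500·0.0500 − ½·3.0000·0.0500² = 0.0037 m while stopping
human over T_r+T_s: 1.0000·(0.2000+0.0500) = 0.2500 m
margins: 0.0800+0.0600+0.0600 = 0.2000 m
sum ≈ 0.0300+0.0037+0.2500+0.2000 ≈ 0.4838 m = S ✓

v_R_max = 3/20 m/s = 0.1500 m/s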